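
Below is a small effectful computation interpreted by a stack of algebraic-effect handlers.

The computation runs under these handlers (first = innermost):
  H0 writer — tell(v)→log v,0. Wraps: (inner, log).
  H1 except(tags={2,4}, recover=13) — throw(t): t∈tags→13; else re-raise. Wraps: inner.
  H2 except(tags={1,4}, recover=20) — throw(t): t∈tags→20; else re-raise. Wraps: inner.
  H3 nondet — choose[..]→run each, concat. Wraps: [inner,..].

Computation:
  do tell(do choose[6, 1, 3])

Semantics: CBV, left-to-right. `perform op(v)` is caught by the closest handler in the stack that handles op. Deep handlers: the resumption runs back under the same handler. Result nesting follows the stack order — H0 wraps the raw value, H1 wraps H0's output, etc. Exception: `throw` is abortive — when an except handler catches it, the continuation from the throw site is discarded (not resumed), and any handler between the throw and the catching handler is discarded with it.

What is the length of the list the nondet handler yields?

Evaluation trace:
choose[6, 1, 3] @ H3
  branch[0] choose=6:
    tell(6) @ H0 ⇒ log+=6
    H0 returns (0, (6))
    H1 returns (0, (6))
    H2 returns (0, (6))
    H3 returns [(0, (6))]
  branch[1] choose=1:
    tell(1) @ H0 ⇒ log+=1
    H0 returns (0, (1))
    H1 returns (0, (1))
    H2 returns (0, (1))
    H3 returns [(0, (1))]
  branch[2] choose=3:
    tell(3) @ H0 ⇒ log+=3
    H0 returns (0, (3))
    H1 returns (0, (3))
    H2 returns (0, (3))
    H3 returns [(0, (3))]
= [(0, (6)), (0, (1)), (0, (3))]

Answer: 3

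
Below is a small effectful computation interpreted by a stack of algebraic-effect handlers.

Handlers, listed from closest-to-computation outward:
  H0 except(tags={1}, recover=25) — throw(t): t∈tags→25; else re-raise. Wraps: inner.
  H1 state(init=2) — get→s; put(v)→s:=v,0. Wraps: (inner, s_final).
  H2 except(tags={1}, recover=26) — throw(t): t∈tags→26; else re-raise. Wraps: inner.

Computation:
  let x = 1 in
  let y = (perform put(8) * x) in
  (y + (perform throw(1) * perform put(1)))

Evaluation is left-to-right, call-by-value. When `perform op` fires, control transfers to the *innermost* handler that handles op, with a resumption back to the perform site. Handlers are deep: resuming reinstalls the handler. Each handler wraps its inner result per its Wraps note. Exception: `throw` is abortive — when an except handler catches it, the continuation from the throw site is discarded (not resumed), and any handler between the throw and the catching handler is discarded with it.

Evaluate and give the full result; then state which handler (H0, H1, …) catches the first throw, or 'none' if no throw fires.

Answer: (25, 8) ; first throw caught by: H0

Step-by-step:
put(8) @ H1 ⇒ s:=8
throw(1) @ H0 caught ⇒ 25
H1 returns (25, 8)
H2 returns (25, 8)
= (25, 8)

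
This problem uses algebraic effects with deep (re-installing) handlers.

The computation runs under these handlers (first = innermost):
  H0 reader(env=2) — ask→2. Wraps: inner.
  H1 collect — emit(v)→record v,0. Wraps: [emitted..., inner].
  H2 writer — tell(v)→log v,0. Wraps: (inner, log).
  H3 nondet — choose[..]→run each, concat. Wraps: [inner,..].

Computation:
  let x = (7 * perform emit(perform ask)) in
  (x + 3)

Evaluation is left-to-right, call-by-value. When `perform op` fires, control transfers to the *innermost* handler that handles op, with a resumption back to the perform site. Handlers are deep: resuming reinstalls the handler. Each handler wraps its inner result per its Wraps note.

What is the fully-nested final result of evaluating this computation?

Evaluation trace:
ask @ H0 ⇒ 2
emit(2) @ H1 ⇒ out+=2
H0 returns 3
H1 returns [2, 3]
H2 returns ([2, 3], ())
H3 returns [([2, 3], ())]
= [([2, 3], ())]

Answer: [([2, 3], ())]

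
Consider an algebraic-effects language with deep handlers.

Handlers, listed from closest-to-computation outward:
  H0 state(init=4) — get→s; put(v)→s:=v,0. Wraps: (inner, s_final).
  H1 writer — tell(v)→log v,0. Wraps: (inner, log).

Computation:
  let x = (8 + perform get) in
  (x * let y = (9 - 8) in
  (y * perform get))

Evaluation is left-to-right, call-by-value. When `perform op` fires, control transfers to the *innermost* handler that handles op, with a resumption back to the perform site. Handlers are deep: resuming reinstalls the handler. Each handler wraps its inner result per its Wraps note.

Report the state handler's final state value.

Answer: 4

Working:
get @ H0 ⇒ 4
get @ H0 ⇒ 4
H0 returns (48, 4)
H1 returns ((48, 4), ())
= ((48, 4), ())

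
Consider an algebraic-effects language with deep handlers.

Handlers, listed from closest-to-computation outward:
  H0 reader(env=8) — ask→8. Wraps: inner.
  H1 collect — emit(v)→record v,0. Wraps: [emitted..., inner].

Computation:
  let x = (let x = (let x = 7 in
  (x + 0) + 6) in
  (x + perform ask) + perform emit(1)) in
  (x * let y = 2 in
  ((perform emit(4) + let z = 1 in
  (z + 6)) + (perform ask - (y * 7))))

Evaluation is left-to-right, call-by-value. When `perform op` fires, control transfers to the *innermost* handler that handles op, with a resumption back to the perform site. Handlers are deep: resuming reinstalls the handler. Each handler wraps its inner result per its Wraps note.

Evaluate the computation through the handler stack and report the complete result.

Answer: [1, 4, 21]

Step-by-step:
ask @ H0 ⇒ 8
emit(1) @ H1 ⇒ out+=1
emit(4) @ H1 ⇒ out+=4
ask @ H0 ⇒ 8
H0 returns 21
H1 returns [1, 4, 21]
= [1, 4, 21]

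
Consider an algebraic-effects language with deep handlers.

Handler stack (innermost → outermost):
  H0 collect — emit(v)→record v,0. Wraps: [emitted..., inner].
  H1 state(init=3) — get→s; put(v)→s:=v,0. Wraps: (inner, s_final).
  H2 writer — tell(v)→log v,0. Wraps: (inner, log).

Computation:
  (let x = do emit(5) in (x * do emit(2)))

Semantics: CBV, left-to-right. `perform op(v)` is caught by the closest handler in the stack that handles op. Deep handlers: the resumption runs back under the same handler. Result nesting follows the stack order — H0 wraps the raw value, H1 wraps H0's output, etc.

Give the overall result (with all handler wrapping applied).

Working:
emit(5) @ H0 ⇒ out+=5
emit(2) @ H0 ⇒ out+=2
H0 returns [5, 2, 0]
H1 returns ([5, 2, 0], 3)
H2 returns (([5, 2, 0], 3), ())
= (([5, 2, 0], 3), ())

Answer: (([5, 2, 0], 3), ())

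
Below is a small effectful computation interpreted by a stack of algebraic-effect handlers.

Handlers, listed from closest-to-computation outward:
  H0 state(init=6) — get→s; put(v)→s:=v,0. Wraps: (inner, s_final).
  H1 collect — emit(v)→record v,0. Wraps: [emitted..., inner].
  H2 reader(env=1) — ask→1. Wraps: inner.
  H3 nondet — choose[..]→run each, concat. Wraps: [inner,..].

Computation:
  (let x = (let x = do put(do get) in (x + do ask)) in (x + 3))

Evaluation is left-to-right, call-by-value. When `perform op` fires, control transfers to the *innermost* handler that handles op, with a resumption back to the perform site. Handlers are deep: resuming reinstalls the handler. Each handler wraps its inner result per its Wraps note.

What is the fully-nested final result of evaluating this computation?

Answer: [[(4, 6)]]

Evaluation trace:
get @ H0 ⇒ 6
put(6) @ H0 ⇒ s:=6
ask @ H2 ⇒ 1
H0 returns (4, 6)
H1 returns [(4, 6)]
H2 returns [(4, 6)]
H3 returns [[(4, 6)]]
= [[(4, 6)]]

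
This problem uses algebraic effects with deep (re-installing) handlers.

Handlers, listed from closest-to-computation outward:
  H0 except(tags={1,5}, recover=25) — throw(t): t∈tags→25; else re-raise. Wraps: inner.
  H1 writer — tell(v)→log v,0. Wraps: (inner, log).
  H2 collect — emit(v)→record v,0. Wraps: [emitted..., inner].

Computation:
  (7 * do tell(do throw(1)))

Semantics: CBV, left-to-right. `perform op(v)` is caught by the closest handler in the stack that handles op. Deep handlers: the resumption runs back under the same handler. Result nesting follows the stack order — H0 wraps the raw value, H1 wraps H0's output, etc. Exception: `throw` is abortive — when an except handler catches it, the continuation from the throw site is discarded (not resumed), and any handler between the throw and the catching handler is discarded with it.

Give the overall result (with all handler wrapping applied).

Answer: [(25, ())]

Working:
throw(1) @ H0 caught ⇒ 25
H1 returns (25, ())
H2 returns [(25, ())]
= [(25, ())]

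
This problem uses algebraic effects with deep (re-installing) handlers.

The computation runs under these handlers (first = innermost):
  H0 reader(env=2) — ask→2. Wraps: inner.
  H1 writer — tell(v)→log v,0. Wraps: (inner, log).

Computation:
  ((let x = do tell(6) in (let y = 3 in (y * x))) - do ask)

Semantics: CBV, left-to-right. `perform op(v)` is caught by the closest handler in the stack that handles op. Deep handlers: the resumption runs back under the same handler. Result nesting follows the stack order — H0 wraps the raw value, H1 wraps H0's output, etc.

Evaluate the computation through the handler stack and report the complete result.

Answer: (-2, (6))

Step-by-step:
tell(6) @ H1 ⇒ log+=6
ask @ H0 ⇒ 2
H0 returns -2
H1 returns (-2, (6))
= (-2, (6))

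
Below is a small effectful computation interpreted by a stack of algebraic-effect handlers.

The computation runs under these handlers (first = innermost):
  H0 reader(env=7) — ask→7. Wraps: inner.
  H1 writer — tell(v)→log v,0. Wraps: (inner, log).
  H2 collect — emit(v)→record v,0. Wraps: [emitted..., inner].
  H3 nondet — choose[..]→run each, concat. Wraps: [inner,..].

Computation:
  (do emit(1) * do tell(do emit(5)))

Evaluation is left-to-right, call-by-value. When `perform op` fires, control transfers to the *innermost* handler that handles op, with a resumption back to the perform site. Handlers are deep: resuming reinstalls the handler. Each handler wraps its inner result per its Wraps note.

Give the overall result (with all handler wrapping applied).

Answer: [[1, 5, (0, (0))]]

Step-by-step:
emit(1) @ H2 ⇒ out+=1
emit(5) @ H2 ⇒ out+=5
tell(0) @ H1 ⇒ log+=0
H0 returns 0
H1 returns (0, (0))
H2 returns [1, 5, (0, (0))]
H3 returns [[1, 5, (0, (0))]]
= [[1, 5, (0, (0))]]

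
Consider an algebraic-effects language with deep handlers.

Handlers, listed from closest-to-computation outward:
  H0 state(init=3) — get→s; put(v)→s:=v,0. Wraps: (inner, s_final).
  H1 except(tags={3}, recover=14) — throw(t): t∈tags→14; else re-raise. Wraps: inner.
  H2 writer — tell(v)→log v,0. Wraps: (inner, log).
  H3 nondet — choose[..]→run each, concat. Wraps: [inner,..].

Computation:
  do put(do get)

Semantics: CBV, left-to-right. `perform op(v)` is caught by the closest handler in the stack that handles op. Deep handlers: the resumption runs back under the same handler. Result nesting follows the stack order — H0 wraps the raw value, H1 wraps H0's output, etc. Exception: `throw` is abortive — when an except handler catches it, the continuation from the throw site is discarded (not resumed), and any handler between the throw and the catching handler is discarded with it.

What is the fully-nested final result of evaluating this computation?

Answer: [((0, 3), ())]

Step-by-step:
get @ H0 ⇒ 3
put(3) @ H0 ⇒ s:=3
H0 returns (0, 3)
H1 returns (0, 3)
H2 returns ((0, 3), ())
H3 returns [((0, 3), ())]
= [((0, 3), ())]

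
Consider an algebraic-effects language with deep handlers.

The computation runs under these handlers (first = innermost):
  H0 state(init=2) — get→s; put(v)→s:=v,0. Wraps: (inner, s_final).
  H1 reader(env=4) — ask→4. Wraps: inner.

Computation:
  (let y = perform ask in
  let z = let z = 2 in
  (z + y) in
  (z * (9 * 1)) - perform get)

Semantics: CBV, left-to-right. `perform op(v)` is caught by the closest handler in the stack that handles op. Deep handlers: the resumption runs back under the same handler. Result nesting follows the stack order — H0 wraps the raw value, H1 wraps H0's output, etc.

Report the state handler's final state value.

Answer: 2

Working:
ask @ H1 ⇒ 4
get @ H0 ⇒ 2
H0 returns (52, 2)
H1 returns (52, 2)
= (52, 2)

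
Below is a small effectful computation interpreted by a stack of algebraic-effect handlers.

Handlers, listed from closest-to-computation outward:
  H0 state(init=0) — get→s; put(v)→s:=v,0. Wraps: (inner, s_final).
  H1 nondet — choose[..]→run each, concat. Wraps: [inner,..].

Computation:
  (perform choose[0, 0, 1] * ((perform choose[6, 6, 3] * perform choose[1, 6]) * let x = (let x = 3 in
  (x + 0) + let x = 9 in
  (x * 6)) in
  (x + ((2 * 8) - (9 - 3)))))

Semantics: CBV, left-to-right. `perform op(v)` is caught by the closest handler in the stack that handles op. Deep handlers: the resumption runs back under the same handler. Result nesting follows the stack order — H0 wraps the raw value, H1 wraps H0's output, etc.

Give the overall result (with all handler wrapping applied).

Evaluation trace:
choose[0, 0, 1] @ H1
  branch[0] choose=0:
    choose[6, 6, 3] @ H1
      branch[0] choose=6:
        choose[1, 6] @ H1
          branch[0] choose=1:
            H0 returns (0, 0)
            H1 returns [(0, 0)]
          branch[1] choose=6:
            H0 returns (0, 0)
            H1 returns [(0, 0)]
      branch[1] choose=6:
        choose[1, 6] @ H1
          branch[0] choose=1:
            H0 returns (0, 0)
            H1 returns [(0, 0)]
          branch[1] choose=6:
            H0 returns (0, 0)
            H1 returns [(0, 0)]
      branch[2] choose=3:
        choose[1, 6] @ H1
          branch[0] choose=1:
            H0 returns (0, 0)
            H1 returns [(0, 0)]
          branch[1] choose=6:
            H0 returns (0, 0)
            H1 returns [(0, 0)]
  branch[1] choose=0:
    choose[6, 6, 3] @ H1
      branch[0] choose=6:
        choose[1, 6] @ H1
          branch[0] choose=1:
            H0 returns (0, 0)
            H1 returns [(0, 0)]
          branch[1] choose=6:
            H0 returns (0, 0)
            H1 returns [(0, 0)]
      branch[1] choose=6:
        choose[1, 6] @ H1
          branch[0] choose=1:
            H0 returns (0, 0)
            H1 returns [(0, 0)]
          branch[1] choose=6:
            H0 returns (0, 0)
            H1 returns [(0, 0)]
      branch[2] choose=3:
        choose[1, 6] @ H1
          branch[0] choose=1:
            H0 returns (0, 0)
            H1 returns [(0, 0)]
          branch[1] choose=6:
            H0 returns (0, 0)
            H1 returns [(0, 0)]
  branch[2] choose=1:
    choose[6, 6, 3] @ H1
      branch[0] choose=6:
        choose[1, 6] @ H1
          branch[0] choose=1:
            H0 returns (402, 0)
            H1 returns [(402, 0)]
          branch[1] choose=6:
            H0 returns (2412, 0)
            H1 returns [(2412, 0)]
      branch[1] choose=6:
        choose[1, 6] @ H1
          branch[0] choose=1:
            H0 returns (402, 0)
            H1 returns [(402, 0)]
          branch[1] choose=6:
            H0 returns (2412, 0)
            H1 returns [(2412, 0)]
      branch[2] choose=3:
        choose[1, 6] @ H1
          branch[0] choose=1:
            H0 returns (201, 0)
            H1 returns [(201, 0)]
          branch[1] choose=6:
            H0 returns (1206, 0)
            H1 returns [(1206, 0)]
= [(0, 0), (0, 0), (0, 0), (0, 0), (0, 0), (0, 0), (0, 0), (0, 0), (0, 0), (0, 0), (0, 0), (0, 0), (402, 0), (2412, 0), (402, 0), (2412, 0), (201, 0), (1206, 0)]

Answer: [(0, 0), (0, 0), (0, 0), (0, 0), (0, 0), (0, 0), (0, 0), (0, 0), (0, 0), (0, 0), (0, 0), (0, 0), (402, 0), (2412, 0), (402, 0), (2412, 0), (201, 0), (1206, 0)]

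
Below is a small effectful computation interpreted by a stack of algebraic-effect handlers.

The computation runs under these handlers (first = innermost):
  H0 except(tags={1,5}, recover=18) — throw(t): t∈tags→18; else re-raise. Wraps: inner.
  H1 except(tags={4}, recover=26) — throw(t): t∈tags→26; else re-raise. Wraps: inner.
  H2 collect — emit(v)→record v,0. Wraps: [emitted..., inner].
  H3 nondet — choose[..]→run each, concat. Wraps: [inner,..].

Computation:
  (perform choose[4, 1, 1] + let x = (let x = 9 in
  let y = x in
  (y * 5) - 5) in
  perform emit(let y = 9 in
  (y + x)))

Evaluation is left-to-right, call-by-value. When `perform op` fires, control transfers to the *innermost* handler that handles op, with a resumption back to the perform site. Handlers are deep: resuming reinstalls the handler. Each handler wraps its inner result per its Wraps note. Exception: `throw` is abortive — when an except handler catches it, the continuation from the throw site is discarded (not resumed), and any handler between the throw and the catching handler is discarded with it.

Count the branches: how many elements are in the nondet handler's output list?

Answer: 3

Step-by-step:
choose[4, 1, 1] @ H3
  branch[0] choose=4:
    emit(49) @ H2 ⇒ out+=49
    H0 returns 4
    H1 returns 4
    H2 returns [49, 4]
    H3 returns [[49, 4]]
  branch[1] choose=1:
    emit(49) @ H2 ⇒ out+=49
    H0 returns 1
    H1 returns 1
    H2 returns [49, 1]
    H3 returns [[49, 1]]
  branch[2] choose=1:
    emit(49) @ H2 ⇒ out+=49
    H0 returns 1
    H1 returns 1
    H2 returns [49, 1]
    H3 returns [[49, 1]]
= [[49, 4], [49, 1], [49, 1]]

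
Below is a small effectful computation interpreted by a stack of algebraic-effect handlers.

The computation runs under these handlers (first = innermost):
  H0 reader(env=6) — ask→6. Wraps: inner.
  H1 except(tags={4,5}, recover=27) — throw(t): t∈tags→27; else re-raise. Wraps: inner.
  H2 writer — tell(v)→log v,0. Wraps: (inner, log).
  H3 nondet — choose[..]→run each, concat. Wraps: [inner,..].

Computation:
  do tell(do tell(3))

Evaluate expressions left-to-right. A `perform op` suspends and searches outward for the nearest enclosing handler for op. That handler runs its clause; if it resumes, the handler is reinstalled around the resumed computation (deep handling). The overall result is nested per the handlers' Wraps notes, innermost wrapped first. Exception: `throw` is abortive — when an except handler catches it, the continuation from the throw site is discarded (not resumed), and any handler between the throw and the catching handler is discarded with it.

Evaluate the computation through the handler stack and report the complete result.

Answer: [(0, (3, 0))]

Working:
tell(3) @ H2 ⇒ log+=3
tell(0) @ H2 ⇒ log+=0
H0 returns 0
H1 returns 0
H2 returns (0, (3, 0))
H3 returns [(0, (3, 0))]
= [(0, (3, 0))]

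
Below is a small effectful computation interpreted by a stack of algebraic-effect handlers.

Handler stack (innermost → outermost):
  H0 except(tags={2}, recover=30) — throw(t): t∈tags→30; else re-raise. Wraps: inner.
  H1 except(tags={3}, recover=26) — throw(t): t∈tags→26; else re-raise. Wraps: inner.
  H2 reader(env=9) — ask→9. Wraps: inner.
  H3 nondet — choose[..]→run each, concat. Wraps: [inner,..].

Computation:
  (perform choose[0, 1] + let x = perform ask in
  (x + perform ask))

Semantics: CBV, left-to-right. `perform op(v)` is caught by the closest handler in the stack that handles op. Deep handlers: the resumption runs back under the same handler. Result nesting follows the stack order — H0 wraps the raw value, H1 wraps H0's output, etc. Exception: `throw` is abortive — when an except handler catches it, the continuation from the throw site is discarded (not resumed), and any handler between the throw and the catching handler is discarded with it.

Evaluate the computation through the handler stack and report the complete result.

Answer: [18, 19]

Working:
choose[0, 1] @ H3
  branch[0] choose=0:
    ask @ H2 ⇒ 9
    ask @ H2 ⇒ 9
    H0 returns 18
    H1 returns 18
    H2 returns 18
    H3 returns [18]
  branch[1] choose=1:
    ask @ H2 ⇒ 9
    ask @ H2 ⇒ 9
    H0 returns 19
    H1 returns 19
    H2 returns 19
    H3 returns [19]
= [18, 19]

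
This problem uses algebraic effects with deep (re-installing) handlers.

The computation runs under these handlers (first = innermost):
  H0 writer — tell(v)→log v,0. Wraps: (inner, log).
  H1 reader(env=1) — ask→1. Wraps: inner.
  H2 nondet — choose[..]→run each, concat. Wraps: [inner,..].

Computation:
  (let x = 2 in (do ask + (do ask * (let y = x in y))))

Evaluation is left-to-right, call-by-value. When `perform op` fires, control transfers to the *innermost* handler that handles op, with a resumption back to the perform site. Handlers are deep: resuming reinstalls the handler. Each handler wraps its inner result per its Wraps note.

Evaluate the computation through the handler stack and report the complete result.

Answer: [(3, ())]

Step-by-step:
ask @ H1 ⇒ 1
ask @ H1 ⇒ 1
H0 returns (3, ())
H1 returns (3, ())
H2 returns [(3, ())]
= [(3, ())]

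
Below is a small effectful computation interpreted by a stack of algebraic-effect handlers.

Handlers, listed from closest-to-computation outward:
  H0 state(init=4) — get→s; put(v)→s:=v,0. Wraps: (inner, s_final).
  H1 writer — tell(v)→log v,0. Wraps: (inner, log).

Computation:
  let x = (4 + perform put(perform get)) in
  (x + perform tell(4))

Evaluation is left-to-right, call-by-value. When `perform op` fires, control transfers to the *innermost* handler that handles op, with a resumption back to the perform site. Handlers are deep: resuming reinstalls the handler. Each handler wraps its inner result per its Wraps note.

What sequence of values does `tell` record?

Answer: (4)

Evaluation trace:
get @ H0 ⇒ 4
put(4) @ H0 ⇒ s:=4
tell(4) @ H1 ⇒ log+=4
H0 returns (4, 4)
H1 returns ((4, 4), (4))
= ((4, 4), (4))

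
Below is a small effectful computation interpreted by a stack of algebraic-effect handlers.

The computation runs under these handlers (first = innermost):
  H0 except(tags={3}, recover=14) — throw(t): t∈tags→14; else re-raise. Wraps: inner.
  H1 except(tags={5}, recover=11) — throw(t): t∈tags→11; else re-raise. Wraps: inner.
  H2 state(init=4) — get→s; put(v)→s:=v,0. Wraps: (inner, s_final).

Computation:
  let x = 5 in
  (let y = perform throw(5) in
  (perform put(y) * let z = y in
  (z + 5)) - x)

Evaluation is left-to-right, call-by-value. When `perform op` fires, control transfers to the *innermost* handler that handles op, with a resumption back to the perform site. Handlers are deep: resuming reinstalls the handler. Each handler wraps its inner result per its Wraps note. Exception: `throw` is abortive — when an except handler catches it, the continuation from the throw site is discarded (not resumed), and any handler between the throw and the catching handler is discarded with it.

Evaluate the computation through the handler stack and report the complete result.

Answer: (11, 4)

Evaluation trace:
throw(5) @ H0 re-raised
throw(5) @ H1 caught ⇒ 11
H2 returns (11, 4)
= (11, 4)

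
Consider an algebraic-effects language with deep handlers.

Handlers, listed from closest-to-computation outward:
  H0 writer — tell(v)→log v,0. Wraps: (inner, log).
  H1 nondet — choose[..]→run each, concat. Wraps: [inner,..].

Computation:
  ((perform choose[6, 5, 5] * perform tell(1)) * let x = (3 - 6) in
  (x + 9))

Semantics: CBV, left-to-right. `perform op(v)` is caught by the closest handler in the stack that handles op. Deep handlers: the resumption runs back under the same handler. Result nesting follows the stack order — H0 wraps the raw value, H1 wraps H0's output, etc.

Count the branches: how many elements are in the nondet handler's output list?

Answer: 3

Step-by-step:
choose[6, 5, 5] @ H1
  branch[0] choose=6:
    tell(1) @ H0 ⇒ log+=1
    H0 returns (0, (1))
    H1 returns [(0, (1))]
  branch[1] choose=5:
    tell(1) @ H0 ⇒ log+=1
    H0 returns (0, (1))
    H1 returns [(0, (1))]
  branch[2] choose=5:
    tell(1) @ H0 ⇒ log+=1
    H0 returns (0, (1))
    H1 returns [(0, (1))]
= [(0, (1)), (0, (1)), (0, (1))]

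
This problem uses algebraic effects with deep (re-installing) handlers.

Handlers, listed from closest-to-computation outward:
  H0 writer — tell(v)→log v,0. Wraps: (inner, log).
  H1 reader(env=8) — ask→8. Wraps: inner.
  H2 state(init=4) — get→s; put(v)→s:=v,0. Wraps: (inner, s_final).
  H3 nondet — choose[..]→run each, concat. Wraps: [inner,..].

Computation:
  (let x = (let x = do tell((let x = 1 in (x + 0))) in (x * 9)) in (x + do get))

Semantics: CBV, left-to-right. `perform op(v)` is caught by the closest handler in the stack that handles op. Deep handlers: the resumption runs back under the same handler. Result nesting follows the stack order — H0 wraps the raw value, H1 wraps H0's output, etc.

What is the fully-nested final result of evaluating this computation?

Step-by-step:
tell(1) @ H0 ⇒ log+=1
get @ H2 ⇒ 4
H0 returns (4, (1))
H1 returns (4, (1))
H2 returns ((4, (1)), 4)
H3 returns [((4, (1)), 4)]
= [((4, (1)), 4)]

Answer: [((4, (1)), 4)]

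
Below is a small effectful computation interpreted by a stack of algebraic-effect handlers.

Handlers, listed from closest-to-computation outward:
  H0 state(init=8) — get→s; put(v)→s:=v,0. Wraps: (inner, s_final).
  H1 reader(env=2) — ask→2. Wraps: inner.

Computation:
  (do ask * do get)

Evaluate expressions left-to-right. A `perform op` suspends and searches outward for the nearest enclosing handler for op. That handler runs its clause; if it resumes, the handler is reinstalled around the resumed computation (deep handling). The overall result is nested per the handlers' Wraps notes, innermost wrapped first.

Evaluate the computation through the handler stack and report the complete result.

Answer: (16, 8)

Working:
ask @ H1 ⇒ 2
get @ H0 ⇒ 8
H0 returns (16, 8)
H1 returns (16, 8)
= (16, 8)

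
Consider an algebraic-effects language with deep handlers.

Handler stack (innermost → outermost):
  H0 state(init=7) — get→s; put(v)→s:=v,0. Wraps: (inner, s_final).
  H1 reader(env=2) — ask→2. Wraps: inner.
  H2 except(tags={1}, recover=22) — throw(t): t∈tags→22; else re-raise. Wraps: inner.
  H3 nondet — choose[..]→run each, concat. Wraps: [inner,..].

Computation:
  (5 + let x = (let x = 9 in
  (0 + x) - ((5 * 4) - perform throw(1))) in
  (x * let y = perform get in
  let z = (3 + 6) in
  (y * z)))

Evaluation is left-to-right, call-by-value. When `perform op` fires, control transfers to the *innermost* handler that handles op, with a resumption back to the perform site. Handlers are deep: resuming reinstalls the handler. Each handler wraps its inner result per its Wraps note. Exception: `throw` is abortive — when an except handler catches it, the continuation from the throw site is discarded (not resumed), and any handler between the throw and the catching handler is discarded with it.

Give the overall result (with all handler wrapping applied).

Evaluation trace:
throw(1) @ H2 caught ⇒ 22
H3 returns [22]
= [22]

Answer: [22]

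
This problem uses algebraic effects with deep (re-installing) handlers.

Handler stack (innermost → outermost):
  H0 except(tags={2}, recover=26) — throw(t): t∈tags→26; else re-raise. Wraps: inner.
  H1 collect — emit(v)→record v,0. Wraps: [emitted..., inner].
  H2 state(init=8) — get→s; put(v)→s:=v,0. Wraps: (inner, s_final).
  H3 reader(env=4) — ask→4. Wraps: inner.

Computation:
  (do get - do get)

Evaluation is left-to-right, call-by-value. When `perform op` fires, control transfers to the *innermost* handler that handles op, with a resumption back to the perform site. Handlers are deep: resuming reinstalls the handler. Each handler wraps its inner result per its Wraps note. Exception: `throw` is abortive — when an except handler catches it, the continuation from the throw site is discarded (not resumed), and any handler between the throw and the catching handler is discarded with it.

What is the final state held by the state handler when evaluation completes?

Evaluation trace:
get @ H2 ⇒ 8
get @ H2 ⇒ 8
H0 returns 0
H1 returns [0]
H2 returns ([0], 8)
H3 returns ([0], 8)
= ([0], 8)

Answer: 8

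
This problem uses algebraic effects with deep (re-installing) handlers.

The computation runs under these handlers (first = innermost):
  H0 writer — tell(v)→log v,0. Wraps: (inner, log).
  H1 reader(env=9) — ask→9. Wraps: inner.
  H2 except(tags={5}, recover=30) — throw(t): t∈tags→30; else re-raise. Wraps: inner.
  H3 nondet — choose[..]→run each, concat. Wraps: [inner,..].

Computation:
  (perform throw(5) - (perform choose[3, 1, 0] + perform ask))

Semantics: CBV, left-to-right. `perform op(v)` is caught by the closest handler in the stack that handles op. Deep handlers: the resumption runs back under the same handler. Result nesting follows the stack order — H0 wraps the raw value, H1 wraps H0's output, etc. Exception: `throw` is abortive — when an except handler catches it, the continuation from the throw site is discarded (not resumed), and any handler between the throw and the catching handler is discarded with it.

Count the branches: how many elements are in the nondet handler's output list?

Answer: 1

Evaluation trace:
throw(5) @ H2 caught ⇒ 30
H3 returns [30]
= [30]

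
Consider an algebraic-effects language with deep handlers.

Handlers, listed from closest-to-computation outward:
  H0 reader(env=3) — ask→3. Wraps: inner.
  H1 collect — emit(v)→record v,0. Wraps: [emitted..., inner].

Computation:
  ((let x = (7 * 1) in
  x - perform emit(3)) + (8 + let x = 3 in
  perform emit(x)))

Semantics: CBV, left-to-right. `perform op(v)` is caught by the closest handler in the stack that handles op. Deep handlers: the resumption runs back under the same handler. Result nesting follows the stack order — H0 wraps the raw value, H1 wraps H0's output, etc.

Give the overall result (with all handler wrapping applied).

Answer: [3, 3, 15]

Step-by-step:
emit(3) @ H1 ⇒ out+=3
emit(3) @ H1 ⇒ out+=3
H0 returns 15
H1 returns [3, 3, 15]
= [3, 3, 15]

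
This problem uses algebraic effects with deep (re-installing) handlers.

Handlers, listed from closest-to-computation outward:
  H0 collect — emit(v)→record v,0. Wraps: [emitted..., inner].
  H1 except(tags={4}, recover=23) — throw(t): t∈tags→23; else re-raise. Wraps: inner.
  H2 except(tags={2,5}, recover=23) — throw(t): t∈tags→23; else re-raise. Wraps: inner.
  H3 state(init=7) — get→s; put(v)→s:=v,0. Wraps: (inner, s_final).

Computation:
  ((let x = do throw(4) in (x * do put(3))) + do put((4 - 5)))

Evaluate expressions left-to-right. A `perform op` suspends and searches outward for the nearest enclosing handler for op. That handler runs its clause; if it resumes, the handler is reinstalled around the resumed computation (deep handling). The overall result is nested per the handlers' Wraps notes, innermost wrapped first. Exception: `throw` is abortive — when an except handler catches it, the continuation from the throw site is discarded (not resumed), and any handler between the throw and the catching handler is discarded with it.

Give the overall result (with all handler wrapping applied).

Working:
throw(4) @ H1 caught ⇒ 23
H2 returns 23
H3 returns (23, 7)
= (23, 7)

Answer: (23, 7)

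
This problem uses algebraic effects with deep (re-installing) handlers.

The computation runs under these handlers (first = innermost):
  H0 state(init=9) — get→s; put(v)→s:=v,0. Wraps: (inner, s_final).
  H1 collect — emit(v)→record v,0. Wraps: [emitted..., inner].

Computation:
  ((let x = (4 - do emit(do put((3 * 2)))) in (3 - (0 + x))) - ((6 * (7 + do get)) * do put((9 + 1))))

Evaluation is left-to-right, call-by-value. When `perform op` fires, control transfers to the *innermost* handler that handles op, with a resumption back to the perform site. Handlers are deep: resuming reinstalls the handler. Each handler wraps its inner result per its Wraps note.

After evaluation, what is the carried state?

Working:
put(6) @ H0 ⇒ s:=6
emit(0) @ H1 ⇒ out+=0
get @ H0 ⇒ 6
put(10) @ H0 ⇒ s:=10
H0 returns (-1, 10)
H1 returns [0, (-1, 10)]
= [0, (-1, 10)]

Answer: 10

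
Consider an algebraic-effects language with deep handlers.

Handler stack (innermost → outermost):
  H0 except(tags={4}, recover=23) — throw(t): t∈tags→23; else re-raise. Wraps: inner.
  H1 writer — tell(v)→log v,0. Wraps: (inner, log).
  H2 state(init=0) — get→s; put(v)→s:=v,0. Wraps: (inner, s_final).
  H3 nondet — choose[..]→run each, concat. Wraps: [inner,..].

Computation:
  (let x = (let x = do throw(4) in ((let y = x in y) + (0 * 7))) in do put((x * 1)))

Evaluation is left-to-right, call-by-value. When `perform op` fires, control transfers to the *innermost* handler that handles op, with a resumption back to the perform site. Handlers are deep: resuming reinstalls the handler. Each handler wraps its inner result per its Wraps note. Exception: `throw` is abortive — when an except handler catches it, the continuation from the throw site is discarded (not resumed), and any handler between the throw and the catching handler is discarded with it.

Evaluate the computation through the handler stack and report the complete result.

Answer: [((23, ()), 0)]

Working:
throw(4) @ H0 caught ⇒ 23
H1 returns (23, ())
H2 returns ((23, ()), 0)
H3 returns [((23, ()), 0)]
= [((23, ()), 0)]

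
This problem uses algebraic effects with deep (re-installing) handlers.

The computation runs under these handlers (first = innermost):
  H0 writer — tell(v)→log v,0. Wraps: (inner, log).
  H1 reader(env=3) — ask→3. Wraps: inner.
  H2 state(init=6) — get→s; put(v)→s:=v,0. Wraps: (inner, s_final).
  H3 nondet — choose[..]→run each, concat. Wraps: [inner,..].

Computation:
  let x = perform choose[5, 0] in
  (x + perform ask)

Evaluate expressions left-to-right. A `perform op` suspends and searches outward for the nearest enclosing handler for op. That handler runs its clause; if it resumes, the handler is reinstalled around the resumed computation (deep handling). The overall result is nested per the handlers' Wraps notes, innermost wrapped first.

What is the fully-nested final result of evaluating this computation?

Step-by-step:
choose[5, 0] @ H3
  branch[0] choose=5:
    ask @ H1 ⇒ 3
    H0 returns (8, ())
    H1 returns (8, ())
    H2 returns ((8, ()), 6)
    H3 returns [((8, ()), 6)]
  branch[1] choose=0:
    ask @ H1 ⇒ 3
    H0 returns (3, ())
    H1 returns (3, ())
    H2 returns ((3, ()), 6)
    H3 returns [((3, ()), 6)]
= [((8, ()), 6), ((3, ()), 6)]

Answer: [((8, ()), 6), ((3, ()), 6)]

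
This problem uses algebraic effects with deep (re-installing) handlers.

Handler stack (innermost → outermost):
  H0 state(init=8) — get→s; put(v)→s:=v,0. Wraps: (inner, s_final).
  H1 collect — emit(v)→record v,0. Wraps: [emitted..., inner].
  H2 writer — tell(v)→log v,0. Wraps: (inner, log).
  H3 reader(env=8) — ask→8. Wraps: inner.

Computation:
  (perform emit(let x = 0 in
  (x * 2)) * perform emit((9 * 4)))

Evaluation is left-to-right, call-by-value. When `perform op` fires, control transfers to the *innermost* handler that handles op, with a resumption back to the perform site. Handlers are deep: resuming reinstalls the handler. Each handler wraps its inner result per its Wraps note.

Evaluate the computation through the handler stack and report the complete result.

Answer: ([0, 36, (0, 8)], ())

Working:
emit(0) @ H1 ⇒ out+=0
emit(36) @ H1 ⇒ out+=36
H0 returns (0, 8)
H1 returns [0, 36, (0, 8)]
H2 returns ([0, 36, (0, 8)], ())
H3 returns ([0, 36, (0, 8)], ())
= ([0, 36, (0, 8)], ())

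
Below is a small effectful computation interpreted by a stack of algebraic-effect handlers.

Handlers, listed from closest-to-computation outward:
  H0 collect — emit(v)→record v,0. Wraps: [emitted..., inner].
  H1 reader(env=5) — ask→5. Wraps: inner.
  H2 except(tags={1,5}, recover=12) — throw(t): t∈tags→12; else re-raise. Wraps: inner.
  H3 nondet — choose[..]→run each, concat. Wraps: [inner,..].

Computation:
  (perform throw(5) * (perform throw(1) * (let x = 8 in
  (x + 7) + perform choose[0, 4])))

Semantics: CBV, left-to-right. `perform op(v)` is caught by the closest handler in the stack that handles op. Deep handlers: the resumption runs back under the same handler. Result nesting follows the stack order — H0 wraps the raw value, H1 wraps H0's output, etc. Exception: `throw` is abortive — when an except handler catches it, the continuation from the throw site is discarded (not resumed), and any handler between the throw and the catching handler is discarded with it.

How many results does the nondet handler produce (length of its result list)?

Working:
throw(5) @ H2 caught ⇒ 12
H3 returns [12]
= [12]

Answer: 1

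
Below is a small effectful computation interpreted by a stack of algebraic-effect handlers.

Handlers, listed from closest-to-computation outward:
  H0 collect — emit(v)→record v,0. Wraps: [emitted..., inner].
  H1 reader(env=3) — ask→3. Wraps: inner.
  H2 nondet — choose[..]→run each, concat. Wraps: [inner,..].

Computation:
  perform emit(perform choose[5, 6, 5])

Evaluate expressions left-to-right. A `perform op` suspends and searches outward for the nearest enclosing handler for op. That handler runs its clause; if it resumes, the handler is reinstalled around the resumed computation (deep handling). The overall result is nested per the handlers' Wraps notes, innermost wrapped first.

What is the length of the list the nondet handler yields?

Step-by-step:
choose[5, 6, 5] @ H2
  branch[0] choose=5:
    emit(5) @ H0 ⇒ out+=5
    H0 returns [5, 0]
    H1 returns [5, 0]
    H2 returns [[5, 0]]
  branch[1] choose=6:
    emit(6) @ H0 ⇒ out+=6
    H0 returns [6, 0]
    H1 returns [6, 0]
    H2 returns [[6, 0]]
  branch[2] choose=5:
    emit(5) @ H0 ⇒ out+=5
    H0 returns [5, 0]
    H1 returns [5, 0]
    H2 returns [[5, 0]]
= [[5, 0], [6, 0], [5, 0]]

Answer: 3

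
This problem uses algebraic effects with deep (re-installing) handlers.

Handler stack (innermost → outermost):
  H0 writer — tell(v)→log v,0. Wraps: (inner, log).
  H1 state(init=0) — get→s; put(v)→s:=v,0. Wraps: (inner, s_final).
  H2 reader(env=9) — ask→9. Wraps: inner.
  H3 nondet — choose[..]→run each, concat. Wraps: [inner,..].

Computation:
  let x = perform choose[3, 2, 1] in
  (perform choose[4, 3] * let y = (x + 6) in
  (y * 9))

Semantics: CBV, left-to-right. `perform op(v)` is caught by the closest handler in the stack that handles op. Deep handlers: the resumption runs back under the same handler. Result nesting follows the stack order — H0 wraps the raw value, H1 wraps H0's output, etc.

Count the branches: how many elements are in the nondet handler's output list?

Working:
choose[3, 2, 1] @ H3
  branch[0] choose=3:
    choose[4, 3] @ H3
      branch[0] choose=4:
        H0 returns (324, ())
        H1 returns ((324, ()), 0)
        H2 returns ((324, ()), 0)
        H3 returns [((324, ()), 0)]
      branch[1] choose=3:
        H0 returns (243, ())
        H1 returns ((243, ()), 0)
        H2 returns ((243, ()), 0)
        H3 returns [((243, ()), 0)]
  branch[1] choose=2:
    choose[4, 3] @ H3
      branch[0] choose=4:
        H0 returns (288, ())
        H1 returns ((288, ()), 0)
        H2 returns ((288, ()), 0)
        H3 returns [((288, ()), 0)]
      branch[1] choose=3:
        H0 returns (216, ())
        H1 returns ((216, ()), 0)
        H2 returns ((216, ()), 0)
        H3 returns [((216, ()), 0)]
  branch[2] choose=1:
    choose[4, 3] @ H3
      branch[0] choose=4:
        H0 returns (252, ())
        H1 returns ((252, ()), 0)
        H2 returns ((252, ()), 0)
        H3 returns [((252, ()), 0)]
      branch[1] choose=3:
        H0 returns (189, ())
        H1 returns ((189, ()), 0)
        H2 returns ((189, ()), 0)
        H3 returns [((189, ()), 0)]
= [((324, ()), 0), ((243, ()), 0), ((288, ()), 0), ((216, ()), 0), ((252, ()), 0), ((189, ()), 0)]

Answer: 6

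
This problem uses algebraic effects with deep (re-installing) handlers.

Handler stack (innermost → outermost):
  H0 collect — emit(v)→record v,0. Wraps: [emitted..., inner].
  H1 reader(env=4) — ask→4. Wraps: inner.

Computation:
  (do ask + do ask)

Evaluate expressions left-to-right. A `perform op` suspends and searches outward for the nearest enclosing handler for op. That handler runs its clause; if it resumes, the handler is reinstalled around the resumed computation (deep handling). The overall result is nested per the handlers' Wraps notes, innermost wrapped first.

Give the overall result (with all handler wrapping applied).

Answer: [8]

Step-by-step:
ask @ H1 ⇒ 4
ask @ H1 ⇒ 4
H0 returns [8]
H1 returns [8]
= [8]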